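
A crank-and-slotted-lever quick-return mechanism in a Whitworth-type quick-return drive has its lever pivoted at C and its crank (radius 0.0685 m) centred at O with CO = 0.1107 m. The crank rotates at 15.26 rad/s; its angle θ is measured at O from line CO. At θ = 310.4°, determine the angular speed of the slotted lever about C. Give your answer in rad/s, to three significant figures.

ω = 15.26 rad/s
Crank pin A relative to C: A = (d + r cosθ, r sinθ); lever angle φ = atan2(r sinθ, d + r cosθ).
Differentiating tanφ: φ̇ = rω(d cosθ + r)/(d² + r² + 2dr cosθ).
d² + r² + 2dr cosθ = |CA|² = 0.0267761 m²;  d cosθ + r = +0.14025 m.
|ω_lever| = |0.0685·15.26·+0.14025| / 0.0267761 = 5.4751 rad/s.

5.48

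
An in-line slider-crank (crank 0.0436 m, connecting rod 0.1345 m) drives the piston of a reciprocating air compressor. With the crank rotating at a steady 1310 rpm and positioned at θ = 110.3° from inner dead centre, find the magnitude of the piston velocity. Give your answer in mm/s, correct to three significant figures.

4950

ω = 2π·1310/60 = 137.2 rad/s
For an in-line slider-crank, x = r cosθ + √(L² − r² sin²θ), so v = −rω sinθ·[1 + r cosθ/√(L² − r² sin²θ)].
With r = 0.0436 m, L = 0.1345 m, θ = 110.3°: √(L² − r² sin²θ) = 0.12813 m.
v = −0.0436·137.2·0.93789·[1 + 0.0436·-0.34694/0.12813] = -4.9474 m/s.
|v| = 4.9474 m/s = 4947.4 mm/s.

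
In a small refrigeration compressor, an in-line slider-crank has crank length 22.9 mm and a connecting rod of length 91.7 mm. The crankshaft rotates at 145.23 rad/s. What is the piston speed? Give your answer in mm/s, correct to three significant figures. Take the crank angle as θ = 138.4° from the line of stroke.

1790

ω = 145.2 rad/s
For an in-line slider-crank, x = r cosθ + √(L² − r² sin²θ), so v = −rω sinθ·[1 + r cosθ/√(L² − r² sin²θ)].
With r = 0.0229 m, L = 0.0917 m, θ = 138.4°: √(L² − r² sin²θ) = 0.090431 m.
v = −0.0229·145.2·0.66393·[1 + 0.0229·-0.74780/0.090431] = -1.7899 m/s.
|v| = 1.7899 m/s = 1789.9 mm/s.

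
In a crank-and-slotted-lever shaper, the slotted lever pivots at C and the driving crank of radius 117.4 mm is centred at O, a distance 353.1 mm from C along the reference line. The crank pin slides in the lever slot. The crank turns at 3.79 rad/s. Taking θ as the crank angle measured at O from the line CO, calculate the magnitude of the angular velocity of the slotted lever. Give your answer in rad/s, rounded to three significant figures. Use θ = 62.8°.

0.703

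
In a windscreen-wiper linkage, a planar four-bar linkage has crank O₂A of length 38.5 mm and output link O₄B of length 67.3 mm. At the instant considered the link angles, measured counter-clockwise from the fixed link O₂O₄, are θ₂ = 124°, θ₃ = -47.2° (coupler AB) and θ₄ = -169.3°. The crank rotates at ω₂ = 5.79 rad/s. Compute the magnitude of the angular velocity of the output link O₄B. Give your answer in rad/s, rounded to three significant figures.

0.598

ω₂ = 5.79 rad/s
Differentiating the loop-closure r₂e^{iθ₂}+r₃e^{iθ₃}=r₁+r₄e^{iθ₄} gives r₂ω₂e^{iθ₂}+r₃ω₃e^{iθ₃}=r₄ω₄e^{iθ₄}.
Eliminating the other unknown: ω₄ = r₂ω₂ sin(θ₂−θ₃) / [r₄ sin(θ₄−θ₃)].
Numerator sine = +0.15299; denominator sine = -0.84712.
Result = 0.0385·5.79·(+0.15299) / (0.0673·(-0.84712)) = -0.59818 rad/s; magnitude 0.59818 rad/s.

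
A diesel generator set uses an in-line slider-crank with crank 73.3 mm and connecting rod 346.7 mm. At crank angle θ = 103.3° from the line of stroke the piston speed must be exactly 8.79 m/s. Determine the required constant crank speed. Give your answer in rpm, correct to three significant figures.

For an in-line slider-crank, |v_piston| = rω|sinθ|·[1 + r cosθ/√(L² − r² sin²θ)].
With r = 0.0733 m, L = 0.3467 m, θ = 103.3°: the bracketed kinematic factor |dx/dθ| = 0.067789 m.
ω = v/|dx/dθ| = 8.79/0.067789 = 129.67 rad/s.
N = 60ω/(2π) = 1238.2 rpm.

1240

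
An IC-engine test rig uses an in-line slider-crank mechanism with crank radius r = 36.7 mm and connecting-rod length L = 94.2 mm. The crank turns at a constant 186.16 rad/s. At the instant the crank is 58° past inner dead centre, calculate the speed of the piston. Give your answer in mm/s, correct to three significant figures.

7060

ω = 186.2 rad/s
For an in-line slider-crank, x = r cosθ + √(L² − r² sin²θ), so v = −rω sinθ·[1 + r cosθ/√(L² − r² sin²θ)].
With r = 0.0367 m, L = 0.0942 m, θ = 58°: √(L² − r² sin²θ) = 0.08891 m.
v = −0.0367·186.2·0.84805·[1 + 0.0367·0.52992/0.08891] = -7.0613 m/s.
|v| = 7.0613 m/s = 7061.3 mm/s.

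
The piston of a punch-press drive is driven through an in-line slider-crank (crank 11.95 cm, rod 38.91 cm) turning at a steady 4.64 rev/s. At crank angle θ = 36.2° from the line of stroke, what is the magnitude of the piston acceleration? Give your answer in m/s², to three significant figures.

ω = 2π·4.64 = 29.15 rad/s
x(θ) = r cosθ + √(L² − r² sin²θ); with ω constant, a = ω²·d²x/dθ².
d²x/dθ² = −r cosθ − r²(cos2θ)/√u − r⁴ sin²2θ/(4u^{3/2}),  u = L² − r² sin²θ = 0.146418 m².
Substituting r = 0.1195 m, L = 0.3891 m, θ = 36.2°: d²x/dθ² = -0.10854 m.
a = ω²·d²x/dθ² = (29.15)²·(-0.10854) = -92.257 m/s²;  |a| = 92.257 m/s².

92.3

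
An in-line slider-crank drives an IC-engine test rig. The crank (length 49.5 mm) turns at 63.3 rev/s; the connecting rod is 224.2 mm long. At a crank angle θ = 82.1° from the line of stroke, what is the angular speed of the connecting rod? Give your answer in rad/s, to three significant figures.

12.4

ω = 397.7 rad/s (converted from 63.3 rev/s).
The rod makes angle φ with the slider axis where L sinφ = r sinθ; differentiating, L cosφ·φ̇ = r ω cosθ.
L cosφ = √(L² − r² sin²θ) = 0.21877 m.
|ω_rod| = r ω |cosθ| / √(L² − r² sin²θ) = 0.0495·397.7·0.13744/0.21877 = 12.369 rad/s.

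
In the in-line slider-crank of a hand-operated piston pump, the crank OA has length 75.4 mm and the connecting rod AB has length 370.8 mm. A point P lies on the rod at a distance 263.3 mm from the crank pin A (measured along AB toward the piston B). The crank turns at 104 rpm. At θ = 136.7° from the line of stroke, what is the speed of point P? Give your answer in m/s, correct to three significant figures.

ω = 10.89 rad/s.  Crank-pin speed |V_A| = rω = 0.82117 m/s, perpendicular to OA.
Rod angle: sinφ = −(r/L) sinθ ⇒ φ = -8.016°; ω_rod = −rω cosθ/√(L²−r²sin²θ) = +1.6276 rad/s.
V_P = V_A + ω_rod × AP, with AP = 0.2633 m along the rod.
Components: V_Px = −rω sinθ − a·ω_rod·sinφ = -0.50341 m/s;  V_Py = rω cosθ + a·ω_rod·cosφ = -0.17326 m/s.
|V_P| = √(V_Px² + V_Py²) = 0.53239 m/s.

0.532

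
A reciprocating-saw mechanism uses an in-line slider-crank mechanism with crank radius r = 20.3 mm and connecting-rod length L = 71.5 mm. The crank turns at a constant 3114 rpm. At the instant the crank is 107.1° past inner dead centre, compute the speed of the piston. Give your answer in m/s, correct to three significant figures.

5.78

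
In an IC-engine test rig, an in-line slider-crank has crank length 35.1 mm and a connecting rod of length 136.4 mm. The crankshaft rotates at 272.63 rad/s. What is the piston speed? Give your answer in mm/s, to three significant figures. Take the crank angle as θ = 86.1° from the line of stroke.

9720

ω = 272.6 rad/s
For an in-line slider-crank, x = r cosθ + √(L² − r² sin²θ), so v = −rω sinθ·[1 + r cosθ/√(L² − r² sin²θ)].
With r = 0.0351 m, L = 0.1364 m, θ = 86.1°: √(L² − r² sin²θ) = 0.13183 m.
v = −0.0351·272.6·0.99768·[1 + 0.0351·0.06802/0.13183] = -9.72 m/s.
|v| = 9.72 m/s = 9720 mm/s.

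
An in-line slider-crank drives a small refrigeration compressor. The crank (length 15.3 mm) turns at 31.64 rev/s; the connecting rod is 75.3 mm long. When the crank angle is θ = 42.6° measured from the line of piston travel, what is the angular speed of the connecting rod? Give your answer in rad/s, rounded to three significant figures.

30.0

ω = 198.8 rad/s (converted from 31.64 rev/s).
The rod makes angle φ with the slider axis where L sinφ = r sinθ; differentiating, L cosφ·φ̇ = r ω cosθ.
L cosφ = √(L² − r² sin²θ) = 0.074584 m.
|ω_rod| = r ω |cosθ| / √(L² − r² sin²θ) = 0.0153·198.8·0.73610/0.074584 = 30.019 rad/s.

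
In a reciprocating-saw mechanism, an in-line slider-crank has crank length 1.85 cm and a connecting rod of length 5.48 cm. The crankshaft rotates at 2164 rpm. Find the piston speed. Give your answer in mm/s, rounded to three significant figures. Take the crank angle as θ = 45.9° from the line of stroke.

ω = 2π·2164/60 = 226.6 rad/s
For an in-line slider-crank, x = r cosθ + √(L² − r² sin²θ), so v = −rω sinθ·[1 + r cosθ/√(L² − r² sin²θ)].
With r = 0.0185 m, L = 0.0548 m, θ = 45.9°: √(L² − r² sin²θ) = 0.053165 m.
v = −0.0185·226.6·0.71813·[1 + 0.0185·0.69591/0.053165] = -3.7397 m/s.
|v| = 3.7397 m/s = 3739.7 mm/s.

3740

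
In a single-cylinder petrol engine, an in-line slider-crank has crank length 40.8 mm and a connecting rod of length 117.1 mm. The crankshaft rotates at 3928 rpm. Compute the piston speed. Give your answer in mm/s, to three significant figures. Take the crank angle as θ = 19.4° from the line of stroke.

7420

ω = 2π·3928/60 = 411.3 rad/s
For an in-line slider-crank, x = r cosθ + √(L² − r² sin²θ), so v = −rω sinθ·[1 + r cosθ/√(L² − r² sin²θ)].
With r = 0.0408 m, L = 0.1171 m, θ = 19.4°: √(L² − r² sin²θ) = 0.11631 m.
v = −0.0408·411.3·0.33216·[1 + 0.0408·0.94322/0.11631] = -7.4189 m/s.
|v| = 7.4189 m/s = 7418.9 mm/s.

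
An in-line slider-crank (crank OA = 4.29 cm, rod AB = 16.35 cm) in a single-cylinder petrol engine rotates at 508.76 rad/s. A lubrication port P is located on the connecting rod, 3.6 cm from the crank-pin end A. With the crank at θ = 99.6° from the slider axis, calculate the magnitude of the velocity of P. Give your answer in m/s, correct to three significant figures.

21.5

ω = 508.8 rad/s.  Crank-pin speed |V_A| = rω = 21.826 m/s, perpendicular to OA.
Rod angle: sinφ = −(r/L) sinθ ⇒ φ = -14.994°; ω_rod = −rω cosθ/√(L²−r²sin²θ) = +23.047 rad/s.
V_P = V_A + ω_rod × AP, with AP = 0.036 m along the rod.
Components: V_Px = −rω sinθ − a·ω_rod·sinφ = -21.306 m/s;  V_Py = rω cosθ + a·ω_rod·cosφ = -2.8384 m/s.
|V_P| = √(V_Px² + V_Py²) = 21.494 m/s.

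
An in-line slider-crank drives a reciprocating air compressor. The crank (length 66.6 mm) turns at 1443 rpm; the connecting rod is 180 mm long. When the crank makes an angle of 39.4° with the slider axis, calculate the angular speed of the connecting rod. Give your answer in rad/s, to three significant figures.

ω = 151.1 rad/s (converted from 1443 rpm).
The rod makes angle φ with the slider axis where L sinφ = r sinθ; differentiating, L cosφ·φ̇ = r ω cosθ.
L cosφ = √(L² − r² sin²θ) = 0.17497 m.
|ω_rod| = r ω |cosθ| / √(L² − r² sin²θ) = 0.0666·151.1·0.77273/0.17497 = 44.447 rad/s.

44.4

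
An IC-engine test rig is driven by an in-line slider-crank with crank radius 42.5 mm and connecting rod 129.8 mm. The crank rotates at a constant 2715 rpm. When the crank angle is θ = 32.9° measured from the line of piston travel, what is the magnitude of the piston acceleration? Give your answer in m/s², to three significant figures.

3380

ω = 2π·2715/60 = 284.3 rad/s
x(θ) = r cosθ + √(L² − r² sin²θ); with ω constant, a = ω²·d²x/dθ².
d²x/dθ² = −r cosθ − r²(cos2θ)/√u − r⁴ sin²2θ/(4u^{3/2}),  u = L² − r² sin²θ = 0.0163151 m².
Substituting r = 0.0425 m, L = 0.1298 m, θ = 32.9°: d²x/dθ² = -0.041806 m.
a = ω²·d²x/dθ² = (284.3)²·(-0.041806) = -3379.4 m/s²;  |a| = 3379.4 m/s².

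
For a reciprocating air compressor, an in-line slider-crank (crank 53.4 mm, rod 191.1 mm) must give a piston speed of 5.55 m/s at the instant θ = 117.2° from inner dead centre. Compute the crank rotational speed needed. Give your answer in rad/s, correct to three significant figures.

For an in-line slider-crank, |v_piston| = rω|sinθ|·[1 + r cosθ/√(L² − r² sin²θ)].
With r = 0.0534 m, L = 0.1911 m, θ = 117.2°: the bracketed kinematic factor |dx/dθ| = 0.041232 m.
ω = v/|dx/dθ| = 5.55/0.041232 = 134.6 rad/s.

135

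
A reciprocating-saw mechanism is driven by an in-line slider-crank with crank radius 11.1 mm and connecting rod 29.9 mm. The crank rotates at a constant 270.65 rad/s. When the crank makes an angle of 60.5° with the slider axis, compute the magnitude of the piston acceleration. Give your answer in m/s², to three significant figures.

ω = 270.6 rad/s
x(θ) = r cosθ + √(L² − r² sin²θ); with ω constant, a = ω²·d²x/dθ².
d²x/dθ² = −r cosθ − r²(cos2θ)/√u − r⁴ sin²2θ/(4u^{3/2}),  u = L² − r² sin²θ = 0.000800676 m².
Substituting r = 0.0111 m, L = 0.0299 m, θ = 60.5°: d²x/dθ² = -0.0033464 m.
a = ω²·d²x/dθ² = (270.6)²·(-0.0033464) = -245.13 m/s²;  |a| = 245.13 m/s².

245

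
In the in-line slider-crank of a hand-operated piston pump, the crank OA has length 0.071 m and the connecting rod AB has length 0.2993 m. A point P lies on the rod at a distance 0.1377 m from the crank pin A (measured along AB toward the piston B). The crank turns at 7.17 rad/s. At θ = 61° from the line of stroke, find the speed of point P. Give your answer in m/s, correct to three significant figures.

ω = 7.17 rad/s.  Crank-pin speed |V_A| = rω = 0.50907 m/s, perpendicular to OA.
Rod angle: sinφ = −(r/L) sinθ ⇒ φ = -11.975°; ω_rod = −rω cosθ/√(L²−r²sin²θ) = -0.84294 rad/s.
V_P = V_A + ω_rod × AP, with AP = 0.1377 m along the rod.
Components: V_Px = −rω sinθ − a·ω_rod·sinφ = -0.46933 m/s;  V_Py = rω cosθ + a·ω_rod·cosφ = +0.13325 m/s.
|V_P| = √(V_Px² + V_Py²) = 0.48788 m/s.

0.488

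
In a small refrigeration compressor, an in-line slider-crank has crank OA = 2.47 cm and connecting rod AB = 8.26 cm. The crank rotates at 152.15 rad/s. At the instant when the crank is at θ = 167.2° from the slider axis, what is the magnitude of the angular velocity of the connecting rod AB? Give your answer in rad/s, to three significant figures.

44.5

ω = 152.2 rad/s
The rod makes angle φ with the slider axis where L sinφ = r sinθ; differentiating, L cosφ·φ̇ = r ω cosθ.
L cosφ = √(L² − r² sin²θ) = 0.082419 m.
|ω_rod| = r ω |cosθ| / √(L² − r² sin²θ) = 0.0247·152.2·0.97515/0.082419 = 44.465 rad/s.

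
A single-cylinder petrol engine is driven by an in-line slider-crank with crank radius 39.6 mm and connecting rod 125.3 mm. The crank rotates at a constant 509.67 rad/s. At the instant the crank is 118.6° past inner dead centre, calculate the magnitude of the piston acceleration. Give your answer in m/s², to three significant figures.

ω = 509.7 rad/s
x(θ) = r cosθ + √(L² − r² sin²θ); with ω constant, a = ω²·d²x/dθ².
d²x/dθ² = −r cosθ − r²(cos2θ)/√u − r⁴ sin²2θ/(4u^{3/2}),  u = L² − r² sin²θ = 0.0144913 m².
Substituting r = 0.0396 m, L = 0.1253 m, θ = 118.6°: d²x/dθ² = +0.025764 m.
a = ω²·d²x/dθ² = (509.7)²·(+0.025764) = +6692.5 m/s²;  |a| = 6692.5 m/s².

6690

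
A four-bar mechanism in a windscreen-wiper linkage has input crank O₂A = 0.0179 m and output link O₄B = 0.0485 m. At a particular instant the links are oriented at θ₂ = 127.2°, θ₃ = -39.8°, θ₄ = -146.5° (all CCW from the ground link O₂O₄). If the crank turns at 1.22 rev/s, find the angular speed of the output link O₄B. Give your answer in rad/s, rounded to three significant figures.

0.664

ω₂ = 7.665 rad/s (from 1.22 rev/s).
Differentiating the loop-closure r₂e^{iθ₂}+r₃e^{iθ₃}=r₁+r₄e^{iθ₄} gives r₂ω₂e^{iθ₂}+r₃ω₃e^{iθ₃}=r₄ω₄e^{iθ₄}.
Eliminating the other unknown: ω₄ = r₂ω₂ sin(θ₂−θ₃) / [r₄ sin(θ₄−θ₃)].
Numerator sine = +0.22495; denominator sine = -0.95782.
Result = 0.0179·7.665·(+0.22495) / (0.0485·(-0.95782)) = -0.66444 rad/s; magnitude 0.66444 rad/s.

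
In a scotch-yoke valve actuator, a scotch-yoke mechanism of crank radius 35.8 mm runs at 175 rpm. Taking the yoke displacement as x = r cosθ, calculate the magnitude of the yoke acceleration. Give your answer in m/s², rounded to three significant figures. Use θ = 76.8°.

2.75

ω = 18.33 rad/s (from 175 rpm).
x = r cosθ ⇒ ẍ = −rω² cosθ (ω constant).
|a| = rω²|cosθ| = 0.0358·(18.33)²·|cos 76.8°| = 2.7455 m/s².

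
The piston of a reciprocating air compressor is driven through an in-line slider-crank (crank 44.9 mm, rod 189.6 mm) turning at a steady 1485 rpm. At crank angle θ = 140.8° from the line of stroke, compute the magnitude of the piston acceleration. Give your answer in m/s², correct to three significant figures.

ω = 2π·1485/60 = 155.5 rad/s
x(θ) = r cosθ + √(L² − r² sin²θ); with ω constant, a = ω²·d²x/dθ².
d²x/dθ² = −r cosθ − r²(cos2θ)/√u − r⁴ sin²2θ/(4u^{3/2}),  u = L² − r² sin²θ = 0.0351428 m².
Substituting r = 0.0449 m, L = 0.1896 m, θ = 140.8°: d²x/dθ² = +0.032485 m.
a = ω²·d²x/dθ² = (155.5)²·(+0.032485) = +785.58 m/s²;  |a| = 785.58 m/s².

786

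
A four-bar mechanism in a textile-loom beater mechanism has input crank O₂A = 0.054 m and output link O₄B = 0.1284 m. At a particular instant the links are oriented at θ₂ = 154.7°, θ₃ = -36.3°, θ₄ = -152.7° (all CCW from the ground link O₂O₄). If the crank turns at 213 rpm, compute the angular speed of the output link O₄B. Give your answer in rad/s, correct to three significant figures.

2.00

ω₂ = 22.31 rad/s (from 213 rpm).
Differentiating the loop-closure r₂e^{iθ₂}+r₃e^{iθ₃}=r₁+r₄e^{iθ₄} gives r₂ω₂e^{iθ₂}+r₃ω₃e^{iθ₃}=r₄ω₄e^{iθ₄}.
Eliminating the other unknown: ω₄ = r₂ω₂ sin(θ₂−θ₃) / [r₄ sin(θ₄−θ₃)].
Numerator sine = -0.19081; denominator sine = -0.89571.
Result = 0.054·22.31·(-0.19081) / (0.1284·(-0.89571)) = +1.9983 rad/s; magnitude 1.9983 rad/s.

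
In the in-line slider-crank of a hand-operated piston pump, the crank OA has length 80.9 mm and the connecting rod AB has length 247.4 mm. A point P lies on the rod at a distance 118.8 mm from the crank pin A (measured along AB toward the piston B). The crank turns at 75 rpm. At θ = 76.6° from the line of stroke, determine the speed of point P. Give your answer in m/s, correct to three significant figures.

ω = 7.854 rad/s.  Crank-pin speed |V_A| = rω = 0.63539 m/s, perpendicular to OA.
Rod angle: sinφ = −(r/L) sinθ ⇒ φ = -18.548°; ω_rod = −rω cosθ/√(L²−r²sin²θ) = -0.6278 rad/s.
V_P = V_A + ω_rod × AP, with AP = 0.1188 m along the rod.
Components: V_Px = −rω sinθ − a·ω_rod·sinφ = -0.64181 m/s;  V_Py = rω cosθ + a·ω_rod·cosφ = +0.076541 m/s.
|V_P| = √(V_Px² + V_Py²) = 0.64636 m/s.

0.646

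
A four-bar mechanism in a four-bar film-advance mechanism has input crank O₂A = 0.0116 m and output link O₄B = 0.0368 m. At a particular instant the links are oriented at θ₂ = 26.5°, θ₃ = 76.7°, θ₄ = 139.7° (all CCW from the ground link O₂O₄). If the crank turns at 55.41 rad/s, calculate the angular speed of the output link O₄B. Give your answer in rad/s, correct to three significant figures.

ω₂ = 55.41 rad/s
Differentiating the loop-closure r₂e^{iθ₂}+r₃e^{iθ₃}=r₁+r₄e^{iθ₄} gives r₂ω₂e^{iθ₂}+r₃ω₃e^{iθ₃}=r₄ω₄e^{iθ₄}.
Eliminating the other unknown: ω₄ = r₂ω₂ sin(θ₂−θ₃) / [r₄ sin(θ₄−θ₃)].
Numerator sine = -0.76828; denominator sine = +0.89101.
Result = 0.0116·55.41·(-0.76828) / (0.0368·(+0.89101)) = -15.06 rad/s; magnitude 15.06 rad/s.

15.1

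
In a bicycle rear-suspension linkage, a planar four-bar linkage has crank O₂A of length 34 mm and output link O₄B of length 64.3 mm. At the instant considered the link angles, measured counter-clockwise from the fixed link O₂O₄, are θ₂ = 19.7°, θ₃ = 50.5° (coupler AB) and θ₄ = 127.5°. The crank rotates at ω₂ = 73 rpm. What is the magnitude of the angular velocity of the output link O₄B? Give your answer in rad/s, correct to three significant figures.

ω₂ = 7.645 rad/s (from 73 rpm).
Differentiating the loop-closure r₂e^{iθ₂}+r₃e^{iθ₃}=r₁+r₄e^{iθ₄} gives r₂ω₂e^{iθ₂}+r₃ω₃e^{iθ₃}=r₄ω₄e^{iθ₄}.
Eliminating the other unknown: ω₄ = r₂ω₂ sin(θ₂−θ₃) / [r₄ sin(θ₄−θ₃)].
Numerator sine = -0.51204; denominator sine = +0.97437.
Result = 0.034·7.645·(-0.51204) / (0.0643·(+0.97437)) = -2.1242 rad/s; magnitude 2.1242 rad/s.

2.12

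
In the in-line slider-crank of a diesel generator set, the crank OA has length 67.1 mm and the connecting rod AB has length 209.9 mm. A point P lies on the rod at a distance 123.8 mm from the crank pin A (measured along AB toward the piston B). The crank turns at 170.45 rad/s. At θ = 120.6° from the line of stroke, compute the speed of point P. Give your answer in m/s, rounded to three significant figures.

ω = 170.4 rad/s.  Crank-pin speed |V_A| = rω = 11.437 m/s, perpendicular to OA.
Rod angle: sinφ = −(r/L) sinθ ⇒ φ = -15.971°; ω_rod = −rω cosθ/√(L²−r²sin²θ) = +28.851 rad/s.
V_P = V_A + ω_rod × AP, with AP = 0.1238 m along the rod.
Components: V_Px = −rω sinθ − a·ω_rod·sinφ = -8.8617 m/s;  V_Py = rω cosθ + a·ω_rod·cosφ = -2.3882 m/s.
|V_P| = √(V_Px² + V_Py²) = 9.1778 m/s.

9.18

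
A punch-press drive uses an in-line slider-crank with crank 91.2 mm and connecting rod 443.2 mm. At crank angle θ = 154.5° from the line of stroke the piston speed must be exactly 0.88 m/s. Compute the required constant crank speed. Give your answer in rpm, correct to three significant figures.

263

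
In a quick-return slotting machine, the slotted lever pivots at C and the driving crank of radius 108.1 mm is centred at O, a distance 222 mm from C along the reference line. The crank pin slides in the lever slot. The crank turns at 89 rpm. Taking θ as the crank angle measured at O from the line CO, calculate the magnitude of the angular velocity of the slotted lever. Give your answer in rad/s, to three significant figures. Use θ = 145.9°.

3.59

ω = 9.32 rad/s (from 89 rpm).
Crank pin A relative to C: A = (d + r cosθ, r sinθ); lever angle φ = atan2(r sinθ, d + r cosθ).
Differentiating tanφ: φ̇ = rω(d cosθ + r)/(d² + r² + 2dr cosθ).
d² + r² + 2dr cosθ = |CA|² = 0.0212257 m²;  d cosθ + r = -0.075729 m.
|ω_lever| = |0.1081·9.32·-0.075729| / 0.0212257 = 3.5946 rad/s.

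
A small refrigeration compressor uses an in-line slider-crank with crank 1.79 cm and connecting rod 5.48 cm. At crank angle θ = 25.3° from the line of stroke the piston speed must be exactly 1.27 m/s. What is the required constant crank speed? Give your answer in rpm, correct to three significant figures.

1220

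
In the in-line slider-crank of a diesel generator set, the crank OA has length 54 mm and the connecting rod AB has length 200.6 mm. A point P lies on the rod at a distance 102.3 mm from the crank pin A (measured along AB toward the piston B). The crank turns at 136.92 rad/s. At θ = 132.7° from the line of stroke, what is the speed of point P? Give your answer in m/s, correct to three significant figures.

5.50

ω = 136.9 rad/s.  Crank-pin speed |V_A| = rω = 7.3937 m/s, perpendicular to OA.
Rod angle: sinφ = −(r/L) sinθ ⇒ φ = -11.410°; ω_rod = −rω cosθ/√(L²−r²sin²θ) = +25.499 rad/s.
V_P = V_A + ω_rod × AP, with AP = 0.1023 m along the rod.
Components: V_Px = −rω sinθ − a·ω_rod·sinφ = -4.9177 m/s;  V_Py = rω cosθ + a·ω_rod·cosφ = -2.4571 m/s.
|V_P| = √(V_Px² + V_Py²) = 5.4973 m/s.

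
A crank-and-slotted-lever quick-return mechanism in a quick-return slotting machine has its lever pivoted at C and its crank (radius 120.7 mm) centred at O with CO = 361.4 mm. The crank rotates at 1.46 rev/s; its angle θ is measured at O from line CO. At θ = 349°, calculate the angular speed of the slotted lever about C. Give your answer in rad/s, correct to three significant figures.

2.28

ω = 9.173 rad/s (from 1.46 rev/s).
Crank pin A relative to C: A = (d + r cosθ, r sinθ); lever angle φ = atan2(r sinθ, d + r cosθ).
Differentiating tanφ: φ̇ = rω(d cosθ + r)/(d² + r² + 2dr cosθ).
d² + r² + 2dr cosθ = |CA|² = 0.230818 m²;  d cosθ + r = +0.47546 m.
|ω_lever| = |0.1207·9.173·+0.47546| / 0.230818 = 2.2808 rad/s.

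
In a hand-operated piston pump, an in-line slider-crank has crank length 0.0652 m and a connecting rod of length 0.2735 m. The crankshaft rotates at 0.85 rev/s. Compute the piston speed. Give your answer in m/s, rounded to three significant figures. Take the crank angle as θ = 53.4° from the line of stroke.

ω = 2π·0.85 = 5.341 rad/s
For an in-line slider-crank, x = r cosθ + √(L² − r² sin²θ), so v = −rω sinθ·[1 + r cosθ/√(L² − r² sin²θ)].
With r = 0.0652 m, L = 0.2735 m, θ = 53.4°: √(L² − r² sin²θ) = 0.26844 m.
v = −0.0652·5.341·0.80282·[1 + 0.0652·0.59622/0.26844] = -0.32003 m/s.
|v| = 0.32003 m/s.

0.320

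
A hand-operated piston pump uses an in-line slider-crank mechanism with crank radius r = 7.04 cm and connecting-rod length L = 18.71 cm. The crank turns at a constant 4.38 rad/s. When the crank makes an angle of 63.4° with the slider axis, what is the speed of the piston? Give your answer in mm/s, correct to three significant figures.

ω = 4.38 rad/s
For an in-line slider-crank, x = r cosθ + √(L² − r² sin²θ), so v = −rω sinθ·[1 + r cosθ/√(L² − r² sin²θ)].
With r = 0.0704 m, L = 0.1871 m, θ = 63.4°: √(L² − r² sin²θ) = 0.17619 m.
v = −0.0704·4.38·0.89415·[1 + 0.0704·0.44776/0.17619] = -0.32504 m/s.
|v| = 0.32504 m/s = 325.04 mm/s.

325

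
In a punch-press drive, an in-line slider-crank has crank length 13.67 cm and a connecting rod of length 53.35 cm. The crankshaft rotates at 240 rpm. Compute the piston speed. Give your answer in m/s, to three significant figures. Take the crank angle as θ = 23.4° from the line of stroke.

1.69

ω = 2π·240/60 = 25.13 rad/s
For an in-line slider-crank, x = r cosθ + √(L² − r² sin²θ), so v = −rω sinθ·[1 + r cosθ/√(L² − r² sin²θ)].
With r = 0.1367 m, L = 0.5335 m, θ = 23.4°: √(L² − r² sin²θ) = 0.53073 m.
v = −0.1367·25.13·0.39715·[1 + 0.1367·0.91775/0.53073] = -1.687 m/s.
|v| = 1.687 m/s.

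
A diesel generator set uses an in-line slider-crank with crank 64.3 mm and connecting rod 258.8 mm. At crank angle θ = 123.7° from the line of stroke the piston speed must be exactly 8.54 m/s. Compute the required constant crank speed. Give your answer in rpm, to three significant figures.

For an in-line slider-crank, |v_piston| = rω|sinθ|·[1 + r cosθ/√(L² − r² sin²θ)].
With r = 0.0643 m, L = 0.2588 m, θ = 123.7°: the bracketed kinematic factor |dx/dθ| = 0.045957 m.
ω = v/|dx/dθ| = 8.54/0.045957 = 185.82 rad/s.
N = 60ω/(2π) = 1774.5 rpm.

1770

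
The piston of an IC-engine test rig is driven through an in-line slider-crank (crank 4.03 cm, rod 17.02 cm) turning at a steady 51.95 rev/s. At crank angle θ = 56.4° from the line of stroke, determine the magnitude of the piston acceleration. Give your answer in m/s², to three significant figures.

1990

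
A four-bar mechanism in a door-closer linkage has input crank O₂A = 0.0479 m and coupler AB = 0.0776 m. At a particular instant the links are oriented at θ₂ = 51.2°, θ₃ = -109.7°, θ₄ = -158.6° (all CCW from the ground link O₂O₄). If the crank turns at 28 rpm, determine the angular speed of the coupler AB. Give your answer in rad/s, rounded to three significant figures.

1.19

ω₂ = 2.932 rad/s (from 28 rpm).
Differentiating the loop-closure r₂e^{iθ₂}+r₃e^{iθ₃}=r₁+r₄e^{iθ₄} gives r₂ω₂e^{iθ₂}+r₃ω₃e^{iθ₃}=r₄ω₄e^{iθ₄}.
Eliminating the other unknown: ω₃ = r₂ω₂ sin(θ₄−θ₂) / [r₃ sin(θ₃−θ₄)].
Numerator sine = +0.49697; denominator sine = +0.75356.
Result = 0.0479·2.932·(+0.49697) / (0.0776·(+0.75356)) = +1.1936 rad/s; magnitude 1.1936 rad/s.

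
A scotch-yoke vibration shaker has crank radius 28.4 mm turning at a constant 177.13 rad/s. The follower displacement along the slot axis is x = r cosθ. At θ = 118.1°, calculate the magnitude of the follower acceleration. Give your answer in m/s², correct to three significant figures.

ω = 177.1 rad/s
x = r cosθ ⇒ ẍ = −rω² cosθ (ω constant).
|a| = rω²|cosθ| = 0.0284·(177.1)²·|cos 118.1°| = 419.7 m/s².

420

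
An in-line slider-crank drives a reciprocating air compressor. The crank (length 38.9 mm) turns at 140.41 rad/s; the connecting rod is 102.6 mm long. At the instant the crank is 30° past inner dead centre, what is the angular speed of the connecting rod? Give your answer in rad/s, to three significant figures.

ω = 140.4 rad/s
The rod makes angle φ with the slider axis where L sinφ = r sinθ; differentiating, L cosφ·φ̇ = r ω cosθ.
L cosφ = √(L² − r² sin²θ) = 0.10074 m.
|ω_rod| = r ω |cosθ| / √(L² − r² sin²θ) = 0.0389·140.4·0.86603/0.10074 = 46.955 rad/s.

47.0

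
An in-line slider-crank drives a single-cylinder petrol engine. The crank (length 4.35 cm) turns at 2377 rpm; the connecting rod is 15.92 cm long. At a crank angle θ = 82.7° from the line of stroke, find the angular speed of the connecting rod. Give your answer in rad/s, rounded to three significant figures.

ω = 248.9 rad/s (converted from 2377 rpm).
The rod makes angle φ with the slider axis where L sinφ = r sinθ; differentiating, L cosφ·φ̇ = r ω cosθ.
L cosφ = √(L² − r² sin²θ) = 0.15324 m.
|ω_rod| = r ω |cosθ| / √(L² − r² sin²θ) = 0.0435·248.9·0.12706/0.15324 = 8.9783 rad/s.

8.98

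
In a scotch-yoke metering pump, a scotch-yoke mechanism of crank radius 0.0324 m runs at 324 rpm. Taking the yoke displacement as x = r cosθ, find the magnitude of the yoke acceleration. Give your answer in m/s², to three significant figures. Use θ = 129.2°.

ω = 33.93 rad/s (from 324 rpm).
x = r cosθ ⇒ ẍ = −rω² cosθ (ω constant).
|a| = rω²|cosθ| = 0.0324·(33.93)²·|cos 129.2°| = 23.574 m/s².

23.6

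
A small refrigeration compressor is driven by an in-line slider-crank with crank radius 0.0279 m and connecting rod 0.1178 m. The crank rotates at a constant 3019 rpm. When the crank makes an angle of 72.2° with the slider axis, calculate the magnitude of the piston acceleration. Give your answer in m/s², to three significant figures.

ω = 2π·3019/60 = 316.1 rad/s
x(θ) = r cosθ + √(L² − r² sin²θ); with ω constant, a = ω²·d²x/dθ².
d²x/dθ² = −r cosθ − r²(cos2θ)/√u − r⁴ sin²2θ/(4u^{3/2}),  u = L² − r² sin²θ = 0.0131712 m².
Substituting r = 0.0279 m, L = 0.1178 m, θ = 72.2°: d²x/dθ² = -0.0030479 m.
a = ω²·d²x/dθ² = (316.1)²·(-0.0030479) = -304.64 m/s²;  |a| = 304.64 m/s².

305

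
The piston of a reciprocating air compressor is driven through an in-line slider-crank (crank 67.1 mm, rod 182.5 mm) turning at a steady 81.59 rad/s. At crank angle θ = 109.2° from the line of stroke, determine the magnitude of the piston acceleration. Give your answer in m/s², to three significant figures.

282

ω = 81.59 rad/s
x(θ) = r cosθ + √(L² − r² sin²θ); with ω constant, a = ω²·d²x/dθ².
d²x/dθ² = −r cosθ − r²(cos2θ)/√u − r⁴ sin²2θ/(4u^{3/2}),  u = L² − r² sin²θ = 0.0292908 m².
Substituting r = 0.0671 m, L = 0.1825 m, θ = 109.2°: d²x/dθ² = +0.042294 m.
a = ω²·d²x/dθ² = (81.59)²·(+0.042294) = +281.55 m/s²;  |a| = 281.55 m/s².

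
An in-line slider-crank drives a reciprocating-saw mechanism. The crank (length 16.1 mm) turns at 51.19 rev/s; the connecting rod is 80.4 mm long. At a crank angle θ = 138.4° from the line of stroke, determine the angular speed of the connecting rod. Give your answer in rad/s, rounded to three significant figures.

48.6

ω = 321.6 rad/s (converted from 51.19 rev/s).
The rod makes angle φ with the slider axis where L sinφ = r sinθ; differentiating, L cosφ·φ̇ = r ω cosθ.
L cosφ = √(L² − r² sin²θ) = 0.079686 m.
|ω_rod| = r ω |cosθ| / √(L² − r² sin²θ) = 0.0161·321.6·0.74780/0.079686 = 48.595 rad/s.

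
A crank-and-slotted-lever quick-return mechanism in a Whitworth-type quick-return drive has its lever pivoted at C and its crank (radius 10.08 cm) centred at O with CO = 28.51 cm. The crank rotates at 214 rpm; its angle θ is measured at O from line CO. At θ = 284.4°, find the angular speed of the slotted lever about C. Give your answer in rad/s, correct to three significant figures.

ω = 22.41 rad/s (from 214 rpm).
Crank pin A relative to C: A = (d + r cosθ, r sinθ); lever angle φ = atan2(r sinθ, d + r cosθ).
Differentiating tanφ: φ̇ = rω(d cosθ + r)/(d² + r² + 2dr cosθ).
d² + r² + 2dr cosθ = |CA|² = 0.105736 m²;  d cosθ + r = +0.1717 m.
|ω_lever| = |0.1008·22.41·+0.1717| / 0.105736 = 3.6682 rad/s.

3.67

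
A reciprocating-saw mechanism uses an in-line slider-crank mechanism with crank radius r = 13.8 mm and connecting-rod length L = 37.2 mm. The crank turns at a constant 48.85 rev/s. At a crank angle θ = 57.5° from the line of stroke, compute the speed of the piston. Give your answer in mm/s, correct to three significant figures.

4320

ω = 2π·48.9 = 306.9 rad/s
For an in-line slider-crank, x = r cosθ + √(L² − r² sin²θ), so v = −rω sinθ·[1 + r cosθ/√(L² − r² sin²θ)].
With r = 0.0138 m, L = 0.0372 m, θ = 57.5°: √(L² − r² sin²θ) = 0.035332 m.
v = −0.0138·306.9·0.84339·[1 + 0.0138·0.53730/0.035332] = -4.322 m/s.
|v| = 4.322 m/s = 4322 mm/s.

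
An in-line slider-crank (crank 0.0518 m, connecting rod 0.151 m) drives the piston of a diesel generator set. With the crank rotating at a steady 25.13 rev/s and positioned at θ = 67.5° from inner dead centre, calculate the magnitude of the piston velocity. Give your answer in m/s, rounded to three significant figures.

8.60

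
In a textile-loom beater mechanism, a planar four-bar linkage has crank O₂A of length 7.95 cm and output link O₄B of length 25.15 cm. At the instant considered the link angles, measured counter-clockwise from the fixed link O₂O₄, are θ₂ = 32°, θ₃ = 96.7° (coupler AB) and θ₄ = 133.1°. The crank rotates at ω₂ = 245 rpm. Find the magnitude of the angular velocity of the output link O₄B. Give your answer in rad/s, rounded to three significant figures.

ω₂ = 25.66 rad/s (from 245 rpm).
Differentiating the loop-closure r₂e^{iθ₂}+r₃e^{iθ₃}=r₁+r₄e^{iθ₄} gives r₂ω₂e^{iθ₂}+r₃ω₃e^{iθ₃}=r₄ω₄e^{iθ₄}.
Eliminating the other unknown: ω₄ = r₂ω₂ sin(θ₂−θ₃) / [r₄ sin(θ₄−θ₃)].
Numerator sine = -0.90408; denominator sine = +0.59342.
Result = 0.0795·25.66·(-0.90408) / (0.2515·(+0.59342)) = -12.356 rad/s; magnitude 12.356 rad/s.

12.4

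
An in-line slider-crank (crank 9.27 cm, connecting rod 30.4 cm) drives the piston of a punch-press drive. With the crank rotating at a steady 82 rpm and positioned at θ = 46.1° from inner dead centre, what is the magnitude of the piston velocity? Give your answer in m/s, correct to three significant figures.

0.698

ω = 2π·82/60 = 8.587 rad/s
For an in-line slider-crank, x = r cosθ + √(L² − r² sin²θ), so v = −rω sinθ·[1 + r cosθ/√(L² − r² sin²θ)].
With r = 0.0927 m, L = 0.304 m, θ = 46.1°: √(L² − r² sin²θ) = 0.29657 m.
v = −0.0927·8.587·0.72055·[1 + 0.0927·0.69340/0.29657] = -0.69789 m/s.
|v| = 0.69789 m/s.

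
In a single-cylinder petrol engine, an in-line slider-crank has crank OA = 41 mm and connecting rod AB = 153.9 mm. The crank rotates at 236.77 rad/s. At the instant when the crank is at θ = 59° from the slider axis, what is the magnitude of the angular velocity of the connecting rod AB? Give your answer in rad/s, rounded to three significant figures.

33.4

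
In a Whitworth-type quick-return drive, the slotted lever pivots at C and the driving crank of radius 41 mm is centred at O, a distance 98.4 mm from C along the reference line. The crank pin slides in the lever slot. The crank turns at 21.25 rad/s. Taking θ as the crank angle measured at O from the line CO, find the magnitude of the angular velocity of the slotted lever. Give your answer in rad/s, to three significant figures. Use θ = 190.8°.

14.1

ω = 21.25 rad/s
Crank pin A relative to C: A = (d + r cosθ, r sinθ); lever angle φ = atan2(r sinθ, d + r cosθ).
Differentiating tanφ: φ̇ = rω(d cosθ + r)/(d² + r² + 2dr cosθ).
d² + r² + 2dr cosθ = |CA|² = 0.00343768 m²;  d cosθ + r = -0.055657 m.
|ω_lever| = |0.041·21.25·-0.055657| / 0.00343768 = 14.106 rad/s.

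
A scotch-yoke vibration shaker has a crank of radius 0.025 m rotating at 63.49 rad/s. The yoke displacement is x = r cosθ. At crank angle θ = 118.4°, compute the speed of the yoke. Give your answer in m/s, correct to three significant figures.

ω = 63.49 rad/s
x = r cosθ ⇒ ẋ = −rω sinθ.
|v| = rω|sinθ| = 0.025·63.49·|sin 118.4°| = 1.3962 m/s.

1.40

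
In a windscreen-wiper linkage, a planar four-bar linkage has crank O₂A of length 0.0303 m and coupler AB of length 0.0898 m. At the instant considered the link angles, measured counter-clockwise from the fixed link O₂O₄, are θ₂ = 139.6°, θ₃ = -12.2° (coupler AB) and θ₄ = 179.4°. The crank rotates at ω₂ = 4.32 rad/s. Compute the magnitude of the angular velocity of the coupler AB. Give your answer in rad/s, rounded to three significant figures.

ω₂ = 4.32 rad/s
Differentiating the loop-closure r₂e^{iθ₂}+r₃e^{iθ₃}=r₁+r₄e^{iθ₄} gives r₂ω₂e^{iθ₂}+r₃ω₃e^{iθ₃}=r₄ω₄e^{iθ₄}.
Eliminating the other unknown: ω₃ = r₂ω₂ sin(θ₄−θ₂) / [r₃ sin(θ₃−θ₄)].
Numerator sine = +0.64011; denominator sine = +0.20108.
Result = 0.0303·4.32·(+0.64011) / (0.0898·(+0.20108)) = +4.6402 rad/s; magnitude 4.6402 rad/s.

4.64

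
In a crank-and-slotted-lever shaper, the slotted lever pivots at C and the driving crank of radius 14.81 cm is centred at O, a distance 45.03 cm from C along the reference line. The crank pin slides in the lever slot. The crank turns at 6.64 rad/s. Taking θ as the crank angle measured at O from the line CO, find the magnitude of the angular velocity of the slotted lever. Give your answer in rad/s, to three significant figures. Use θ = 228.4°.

ω = 6.64 rad/s
Crank pin A relative to C: A = (d + r cosθ, r sinθ); lever angle φ = atan2(r sinθ, d + r cosθ).
Differentiating tanφ: φ̇ = rω(d cosθ + r)/(d² + r² + 2dr cosθ).
d² + r² + 2dr cosθ = |CA|² = 0.13615 m²;  d cosθ + r = -0.15087 m.
|ω_lever| = |0.1481·6.64·-0.15087| / 0.13615 = 1.0897 rad/s.

1.09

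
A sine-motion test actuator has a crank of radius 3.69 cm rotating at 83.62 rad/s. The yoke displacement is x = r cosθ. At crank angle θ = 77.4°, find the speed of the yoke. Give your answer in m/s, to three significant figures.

3.01

ω = 83.62 rad/s
x = r cosθ ⇒ ẋ = −rω sinθ.
|v| = rω|sinθ| = 0.0369·83.62·|sin 77.4°| = 3.0113 m/s.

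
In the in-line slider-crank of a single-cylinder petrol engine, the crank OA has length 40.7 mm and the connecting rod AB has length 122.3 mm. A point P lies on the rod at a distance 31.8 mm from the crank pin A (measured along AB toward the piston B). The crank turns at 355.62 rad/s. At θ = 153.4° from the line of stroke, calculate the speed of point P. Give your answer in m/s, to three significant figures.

11.3

ω = 355.6 rad/s.  Crank-pin speed |V_A| = rω = 14.474 m/s, perpendicular to OA.
Rod angle: sinφ = −(r/L) sinθ ⇒ φ = -8.569°; ω_rod = −rω cosθ/√(L²−r²sin²θ) = +107.01 rad/s.
V_P = V_A + ω_rod × AP, with AP = 0.0318 m along the rod.
Components: V_Px = −rω sinθ − a·ω_rod·sinφ = -5.9737 m/s;  V_Py = rω cosθ + a·ω_rod·cosφ = -9.5767 m/s.
|V_P| = √(V_Px² + V_Py²) = 11.287 m/s.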